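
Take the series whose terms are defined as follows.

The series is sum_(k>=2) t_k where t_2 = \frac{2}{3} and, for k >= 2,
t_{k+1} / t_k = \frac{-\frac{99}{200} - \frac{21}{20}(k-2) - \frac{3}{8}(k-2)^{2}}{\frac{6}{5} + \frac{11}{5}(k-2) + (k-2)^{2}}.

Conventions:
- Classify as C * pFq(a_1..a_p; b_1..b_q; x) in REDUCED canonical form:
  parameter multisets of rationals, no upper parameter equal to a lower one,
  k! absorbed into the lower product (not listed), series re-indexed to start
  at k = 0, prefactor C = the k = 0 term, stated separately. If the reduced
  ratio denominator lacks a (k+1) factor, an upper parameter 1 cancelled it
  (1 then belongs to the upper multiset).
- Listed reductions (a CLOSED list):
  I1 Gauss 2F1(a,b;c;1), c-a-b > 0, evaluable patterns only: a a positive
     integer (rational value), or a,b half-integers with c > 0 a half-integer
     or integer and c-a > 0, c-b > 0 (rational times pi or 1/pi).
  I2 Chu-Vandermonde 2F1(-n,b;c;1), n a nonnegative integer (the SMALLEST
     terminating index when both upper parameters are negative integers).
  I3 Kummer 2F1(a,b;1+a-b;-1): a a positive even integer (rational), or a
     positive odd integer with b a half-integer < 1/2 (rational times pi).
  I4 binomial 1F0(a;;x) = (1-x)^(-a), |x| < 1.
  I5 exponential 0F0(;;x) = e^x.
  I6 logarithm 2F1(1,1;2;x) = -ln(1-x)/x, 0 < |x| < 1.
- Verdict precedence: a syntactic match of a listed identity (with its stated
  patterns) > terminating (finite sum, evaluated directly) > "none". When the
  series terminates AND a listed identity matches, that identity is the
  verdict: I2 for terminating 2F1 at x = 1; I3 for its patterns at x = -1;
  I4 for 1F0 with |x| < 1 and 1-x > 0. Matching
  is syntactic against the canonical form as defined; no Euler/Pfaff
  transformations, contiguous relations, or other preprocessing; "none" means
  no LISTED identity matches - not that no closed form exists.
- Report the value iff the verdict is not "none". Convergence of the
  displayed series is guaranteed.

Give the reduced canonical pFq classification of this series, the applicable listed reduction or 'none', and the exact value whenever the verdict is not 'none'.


First insight: t_0 being \frac{2}{3}, roots of the ratio polynomials (C = 2/3) are the negated parameters.
Term ratio: r(k) = -\frac{3}{8} * (k+\frac{3}{5}) (k+\frac{11}{5}) / [(k+\frac{6}{5}) (k+1)] ; factor over Q: parameters, x = -\frac{3}{8}, and C = \frac{2}{3}.

At argument -\frac{3}{8}: a 2F1 with upper {\frac{3}{5}, \frac{11}{5}}, lower {\frac{6}{5}}, scaled by C = \frac{2}{3}. Verdict: none. Every listed pattern misses the 2F1 form at -\frac{3}{8}, upper {\frac{3}{5}, \frac{11}{5}}.


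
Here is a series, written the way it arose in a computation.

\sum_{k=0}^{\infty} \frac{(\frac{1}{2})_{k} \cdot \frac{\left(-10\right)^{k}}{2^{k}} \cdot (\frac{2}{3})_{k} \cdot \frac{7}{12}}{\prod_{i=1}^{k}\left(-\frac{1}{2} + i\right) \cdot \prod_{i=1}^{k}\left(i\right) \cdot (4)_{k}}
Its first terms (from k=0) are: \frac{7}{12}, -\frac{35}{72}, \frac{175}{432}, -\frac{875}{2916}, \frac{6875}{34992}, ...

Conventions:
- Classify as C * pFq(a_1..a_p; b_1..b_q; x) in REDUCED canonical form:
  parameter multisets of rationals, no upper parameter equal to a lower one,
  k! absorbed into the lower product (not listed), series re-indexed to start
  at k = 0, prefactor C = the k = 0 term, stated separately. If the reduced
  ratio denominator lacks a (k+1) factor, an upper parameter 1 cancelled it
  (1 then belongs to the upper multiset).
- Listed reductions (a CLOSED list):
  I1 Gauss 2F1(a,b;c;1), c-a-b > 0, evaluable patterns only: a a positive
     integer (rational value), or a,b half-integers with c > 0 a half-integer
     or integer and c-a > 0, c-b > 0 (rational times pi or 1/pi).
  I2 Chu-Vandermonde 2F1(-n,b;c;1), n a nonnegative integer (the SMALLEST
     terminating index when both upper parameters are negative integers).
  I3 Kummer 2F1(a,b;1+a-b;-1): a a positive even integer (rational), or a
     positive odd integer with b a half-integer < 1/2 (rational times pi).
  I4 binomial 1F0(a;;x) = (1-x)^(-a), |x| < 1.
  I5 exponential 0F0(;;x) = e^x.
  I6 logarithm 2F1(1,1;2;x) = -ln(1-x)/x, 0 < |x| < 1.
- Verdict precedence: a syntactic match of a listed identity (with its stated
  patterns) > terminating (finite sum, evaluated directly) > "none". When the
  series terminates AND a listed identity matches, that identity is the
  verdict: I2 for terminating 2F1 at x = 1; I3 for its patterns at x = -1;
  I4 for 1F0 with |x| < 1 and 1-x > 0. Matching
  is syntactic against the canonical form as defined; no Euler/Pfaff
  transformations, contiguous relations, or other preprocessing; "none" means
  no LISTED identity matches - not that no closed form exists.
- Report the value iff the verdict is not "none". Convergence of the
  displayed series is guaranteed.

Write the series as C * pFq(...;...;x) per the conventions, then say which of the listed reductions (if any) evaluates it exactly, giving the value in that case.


First insight: with t_0 = \frac{7}{12}, the product of the first k integers (prefactor 7/12) is k!.
Adjacent-term ratio: r(k) = -5 * (k+\frac{2}{3}) / [(k+4) (k+1)] - rational in k, leading ratio -5; with t_0 = \frac{7}{12}, classification follows.

The series (x = -5) is 1F1: upper {\frac{2}{3}}, lower {4}, prefactor \frac{7}{12}. Verdict: no listed reduction: x = -5 and upper {\frac{2}{3}} fail every I1-I6 pattern.


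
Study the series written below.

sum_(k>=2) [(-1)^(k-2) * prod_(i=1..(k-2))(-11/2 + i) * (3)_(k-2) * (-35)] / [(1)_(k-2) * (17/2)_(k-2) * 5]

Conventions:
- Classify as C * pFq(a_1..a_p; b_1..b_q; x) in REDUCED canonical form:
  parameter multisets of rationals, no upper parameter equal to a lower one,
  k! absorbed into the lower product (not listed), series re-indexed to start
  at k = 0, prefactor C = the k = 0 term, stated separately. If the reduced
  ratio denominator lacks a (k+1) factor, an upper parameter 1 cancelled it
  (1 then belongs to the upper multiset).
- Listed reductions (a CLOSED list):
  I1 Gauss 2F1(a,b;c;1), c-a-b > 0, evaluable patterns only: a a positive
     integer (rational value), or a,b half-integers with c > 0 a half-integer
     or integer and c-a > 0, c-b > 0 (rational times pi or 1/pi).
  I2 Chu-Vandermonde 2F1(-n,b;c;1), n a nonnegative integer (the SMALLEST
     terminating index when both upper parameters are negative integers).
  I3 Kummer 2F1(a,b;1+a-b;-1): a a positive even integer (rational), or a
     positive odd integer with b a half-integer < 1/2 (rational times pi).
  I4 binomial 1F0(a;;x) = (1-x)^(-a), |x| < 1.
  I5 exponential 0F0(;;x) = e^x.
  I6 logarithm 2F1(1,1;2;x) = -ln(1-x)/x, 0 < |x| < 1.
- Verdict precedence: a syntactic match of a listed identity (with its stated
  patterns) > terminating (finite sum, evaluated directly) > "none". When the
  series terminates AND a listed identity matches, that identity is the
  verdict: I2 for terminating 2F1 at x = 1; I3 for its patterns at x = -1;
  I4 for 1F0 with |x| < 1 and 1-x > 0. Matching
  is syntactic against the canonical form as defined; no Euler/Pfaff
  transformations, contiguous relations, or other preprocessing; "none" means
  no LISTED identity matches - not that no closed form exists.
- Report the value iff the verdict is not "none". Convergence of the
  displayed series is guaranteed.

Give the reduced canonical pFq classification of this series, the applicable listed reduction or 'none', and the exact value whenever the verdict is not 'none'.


Classification (C = -7): 2F1 with upper {-9/2, 3}, lower {17/2}, argument x = -1. Verdict: Kummer's theorem (I3) matches (x = -1; c = 17/2 equals 1+a-b for upper {-9/2, 3}: listed pattern). Its exact value is (-315315/32768) * pi.

Key observation: with t_0 = -7, the running product (C = -7, x = -1) telescopes to a rising factorial.
Ratio: r(k) = (-1) * (k-9/2) (k+3) / [(k+17/2) (k+1)] - poly over poly, x = (-1) from leading terms; C = -7 at k = 0.


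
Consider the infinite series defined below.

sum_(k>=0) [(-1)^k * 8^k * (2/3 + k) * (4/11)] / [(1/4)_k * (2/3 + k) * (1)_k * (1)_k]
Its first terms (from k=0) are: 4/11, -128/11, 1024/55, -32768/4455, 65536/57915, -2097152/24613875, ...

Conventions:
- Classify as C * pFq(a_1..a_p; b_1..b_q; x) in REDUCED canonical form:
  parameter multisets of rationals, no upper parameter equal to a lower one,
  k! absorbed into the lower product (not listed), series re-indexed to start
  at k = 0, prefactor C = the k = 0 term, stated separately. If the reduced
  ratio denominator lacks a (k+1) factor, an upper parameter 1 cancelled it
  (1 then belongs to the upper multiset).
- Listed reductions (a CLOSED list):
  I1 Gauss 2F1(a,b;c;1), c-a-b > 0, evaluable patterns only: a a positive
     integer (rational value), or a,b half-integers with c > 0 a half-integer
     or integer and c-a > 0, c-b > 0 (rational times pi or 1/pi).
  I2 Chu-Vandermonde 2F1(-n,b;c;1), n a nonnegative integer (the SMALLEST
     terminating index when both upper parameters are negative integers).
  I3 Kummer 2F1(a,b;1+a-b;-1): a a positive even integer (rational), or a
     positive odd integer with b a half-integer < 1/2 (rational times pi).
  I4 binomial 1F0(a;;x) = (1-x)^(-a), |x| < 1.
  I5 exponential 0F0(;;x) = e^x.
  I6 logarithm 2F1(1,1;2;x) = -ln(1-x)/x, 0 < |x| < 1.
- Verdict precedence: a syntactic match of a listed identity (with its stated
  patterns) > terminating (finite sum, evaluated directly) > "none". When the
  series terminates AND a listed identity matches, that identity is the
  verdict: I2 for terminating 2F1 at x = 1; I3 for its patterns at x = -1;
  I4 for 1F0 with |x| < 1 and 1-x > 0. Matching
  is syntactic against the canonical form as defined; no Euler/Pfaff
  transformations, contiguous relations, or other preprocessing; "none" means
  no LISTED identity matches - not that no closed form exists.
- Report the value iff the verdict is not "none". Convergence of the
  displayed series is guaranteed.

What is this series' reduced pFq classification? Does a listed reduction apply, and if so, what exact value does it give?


At argument -8: a 0F2 with upper {-}, lower {1/4, 1}, scaled by C = 4/11. Verdict: none. A 0F2 with upper {-} fits none of I1-I6 at x = -8; the sum runs forever.

Structural cue: x = (-8) and k + 2/3 divides numerator and denominator alike; prefactor 4/11 after cancelling.
Step ratio: r(k) = (-8) * 1 / [(k+1/4) (k+1) (k+1)] ; factor over Q: parameters, x = (-8), and C = 4/11.


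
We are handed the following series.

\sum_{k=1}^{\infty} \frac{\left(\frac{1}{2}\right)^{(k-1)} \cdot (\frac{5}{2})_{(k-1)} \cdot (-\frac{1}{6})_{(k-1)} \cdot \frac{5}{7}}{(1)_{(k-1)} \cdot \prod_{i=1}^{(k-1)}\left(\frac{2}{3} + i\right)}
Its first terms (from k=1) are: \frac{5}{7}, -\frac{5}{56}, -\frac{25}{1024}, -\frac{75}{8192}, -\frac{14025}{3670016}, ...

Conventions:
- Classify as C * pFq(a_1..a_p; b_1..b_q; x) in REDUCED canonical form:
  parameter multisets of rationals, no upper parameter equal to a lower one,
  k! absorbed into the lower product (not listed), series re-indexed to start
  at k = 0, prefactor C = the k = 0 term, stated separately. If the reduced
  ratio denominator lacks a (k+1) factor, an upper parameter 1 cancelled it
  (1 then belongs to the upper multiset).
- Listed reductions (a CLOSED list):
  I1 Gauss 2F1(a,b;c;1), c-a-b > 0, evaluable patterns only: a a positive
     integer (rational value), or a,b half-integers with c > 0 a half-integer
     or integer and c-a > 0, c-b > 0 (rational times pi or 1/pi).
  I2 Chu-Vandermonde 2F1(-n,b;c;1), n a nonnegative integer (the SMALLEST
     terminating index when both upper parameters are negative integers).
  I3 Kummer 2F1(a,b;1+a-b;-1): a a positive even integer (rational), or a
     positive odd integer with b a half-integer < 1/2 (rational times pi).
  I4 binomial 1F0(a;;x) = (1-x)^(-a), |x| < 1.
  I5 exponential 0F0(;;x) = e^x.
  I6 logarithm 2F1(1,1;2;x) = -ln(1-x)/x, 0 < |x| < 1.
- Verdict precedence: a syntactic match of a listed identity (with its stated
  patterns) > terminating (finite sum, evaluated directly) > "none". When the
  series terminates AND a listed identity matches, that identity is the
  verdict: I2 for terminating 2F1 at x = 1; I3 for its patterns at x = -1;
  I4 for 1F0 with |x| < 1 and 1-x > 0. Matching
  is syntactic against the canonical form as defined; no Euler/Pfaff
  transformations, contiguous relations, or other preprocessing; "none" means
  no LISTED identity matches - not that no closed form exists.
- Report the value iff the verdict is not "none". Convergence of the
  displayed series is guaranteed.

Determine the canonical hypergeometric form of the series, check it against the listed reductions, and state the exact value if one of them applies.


Prefactor \frac{5}{7}, argument \frac{1}{2}: 2F1 with upper {-\frac{1}{6}, \frac{5}{2}} over lower {\frac{5}{3}}. Verdict: none here - no I1-I6 shape fits x = \frac{1}{2} with lower {\frac{5}{3}}.

The tell: with t_0 = \frac{5}{7}, (1)_k (C = 5/7, x = 1/2) is k! itself.
Step ratio: r(k) = \frac{1}{2} * (k-\frac{1}{6}) (k+\frac{5}{2}) / [(k+\frac{5}{3}) (k+1)] ; factor over Q: parameters, x = \frac{1}{2}, and C = \frac{5}{7}.


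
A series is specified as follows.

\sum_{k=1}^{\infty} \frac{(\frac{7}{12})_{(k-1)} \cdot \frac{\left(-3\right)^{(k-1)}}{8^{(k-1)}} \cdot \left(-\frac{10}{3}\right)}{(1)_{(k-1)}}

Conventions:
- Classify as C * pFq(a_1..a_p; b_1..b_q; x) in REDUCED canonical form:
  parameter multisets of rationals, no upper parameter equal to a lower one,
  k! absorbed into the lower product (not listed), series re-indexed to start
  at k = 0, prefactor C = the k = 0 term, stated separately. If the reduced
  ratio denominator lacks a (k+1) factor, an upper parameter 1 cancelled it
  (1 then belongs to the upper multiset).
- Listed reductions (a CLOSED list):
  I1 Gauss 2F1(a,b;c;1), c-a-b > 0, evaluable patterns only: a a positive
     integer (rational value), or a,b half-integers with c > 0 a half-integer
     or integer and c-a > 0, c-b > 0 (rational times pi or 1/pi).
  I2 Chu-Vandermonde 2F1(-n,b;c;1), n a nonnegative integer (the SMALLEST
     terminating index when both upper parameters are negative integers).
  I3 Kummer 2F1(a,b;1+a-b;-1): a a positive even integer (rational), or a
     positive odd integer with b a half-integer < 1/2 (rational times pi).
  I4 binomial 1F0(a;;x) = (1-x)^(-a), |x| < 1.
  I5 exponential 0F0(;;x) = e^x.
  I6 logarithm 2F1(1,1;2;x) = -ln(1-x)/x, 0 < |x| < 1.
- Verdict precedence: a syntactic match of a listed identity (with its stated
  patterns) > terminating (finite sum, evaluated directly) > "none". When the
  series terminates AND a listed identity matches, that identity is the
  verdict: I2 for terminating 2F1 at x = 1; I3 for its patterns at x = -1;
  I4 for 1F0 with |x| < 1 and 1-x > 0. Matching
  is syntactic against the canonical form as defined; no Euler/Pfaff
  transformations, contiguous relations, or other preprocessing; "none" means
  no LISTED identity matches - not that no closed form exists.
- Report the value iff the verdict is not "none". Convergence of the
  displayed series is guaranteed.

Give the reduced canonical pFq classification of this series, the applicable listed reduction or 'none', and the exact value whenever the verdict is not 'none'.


Classification (C = -\frac{10}{3}): 1F0 with upper {\frac{7}{12}}, lower {-}, argument x = -\frac{3}{8}. Verdict: binomial (I4) fires (the 1F0 binomial series: exponent -7/12, x = -\frac{3}{8}). Its exact value is \left(-\frac{10}{3}\right) \cdot \left(\frac{11}{8}\right)^{-\frac{7}{12}}.

Key observation: t_0 being -\frac{10}{3}, (1)_k (C = -10/3) is k! itself.
Step ratio: r(k) = -\frac{3}{8} * (k+\frac{7}{12}) / [(k+1)] - rational in k, leading ratio -\frac{3}{8}; with t_0 = -\frac{10}{3}, classification follows.


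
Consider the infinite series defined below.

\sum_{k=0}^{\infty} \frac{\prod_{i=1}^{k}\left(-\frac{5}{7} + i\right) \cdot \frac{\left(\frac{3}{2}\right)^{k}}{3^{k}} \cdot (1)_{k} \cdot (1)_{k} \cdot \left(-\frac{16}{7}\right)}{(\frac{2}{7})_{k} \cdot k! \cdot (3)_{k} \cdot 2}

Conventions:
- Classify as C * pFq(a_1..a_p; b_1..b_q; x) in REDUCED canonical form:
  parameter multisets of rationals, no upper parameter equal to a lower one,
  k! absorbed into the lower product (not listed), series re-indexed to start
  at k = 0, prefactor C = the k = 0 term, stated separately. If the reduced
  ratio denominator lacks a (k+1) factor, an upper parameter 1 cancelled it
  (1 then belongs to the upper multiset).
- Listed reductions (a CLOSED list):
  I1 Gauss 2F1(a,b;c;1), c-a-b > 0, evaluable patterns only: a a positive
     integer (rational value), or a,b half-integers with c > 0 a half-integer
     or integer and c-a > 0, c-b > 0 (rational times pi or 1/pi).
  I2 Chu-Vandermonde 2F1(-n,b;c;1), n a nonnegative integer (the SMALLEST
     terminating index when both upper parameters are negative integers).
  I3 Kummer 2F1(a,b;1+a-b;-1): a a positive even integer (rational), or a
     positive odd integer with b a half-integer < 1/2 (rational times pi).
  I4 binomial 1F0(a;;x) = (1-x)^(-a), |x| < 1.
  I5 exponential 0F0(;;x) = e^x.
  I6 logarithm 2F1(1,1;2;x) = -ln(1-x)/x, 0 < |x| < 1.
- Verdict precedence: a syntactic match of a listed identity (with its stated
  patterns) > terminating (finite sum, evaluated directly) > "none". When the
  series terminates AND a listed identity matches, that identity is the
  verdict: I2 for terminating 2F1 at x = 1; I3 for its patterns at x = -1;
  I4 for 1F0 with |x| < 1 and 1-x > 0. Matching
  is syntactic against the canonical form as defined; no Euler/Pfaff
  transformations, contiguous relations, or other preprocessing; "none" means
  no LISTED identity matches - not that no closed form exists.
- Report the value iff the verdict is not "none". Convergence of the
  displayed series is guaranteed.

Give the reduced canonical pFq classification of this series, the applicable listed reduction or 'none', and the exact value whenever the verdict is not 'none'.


The tell: from the first term -\frac{8}{7}: the constant factors (prefactor -8/7) combine into one prefactor.
Consecutive-term ratio: r(k) = \frac{1}{2} * (k+1) (k+1) / [(k+3) (k+1)] - poly over poly, x = \frac{1}{2} from leading terms; C = -\frac{8}{7} at k = 0.

Classification (C = -\frac{8}{7}): 2F1 with upper {1, 1}, lower {3}, argument x = \frac{1}{2}. Verdict: no listed reduction: x = \frac{1}{2} and upper {1, 1} fail every I1-I6 pattern.


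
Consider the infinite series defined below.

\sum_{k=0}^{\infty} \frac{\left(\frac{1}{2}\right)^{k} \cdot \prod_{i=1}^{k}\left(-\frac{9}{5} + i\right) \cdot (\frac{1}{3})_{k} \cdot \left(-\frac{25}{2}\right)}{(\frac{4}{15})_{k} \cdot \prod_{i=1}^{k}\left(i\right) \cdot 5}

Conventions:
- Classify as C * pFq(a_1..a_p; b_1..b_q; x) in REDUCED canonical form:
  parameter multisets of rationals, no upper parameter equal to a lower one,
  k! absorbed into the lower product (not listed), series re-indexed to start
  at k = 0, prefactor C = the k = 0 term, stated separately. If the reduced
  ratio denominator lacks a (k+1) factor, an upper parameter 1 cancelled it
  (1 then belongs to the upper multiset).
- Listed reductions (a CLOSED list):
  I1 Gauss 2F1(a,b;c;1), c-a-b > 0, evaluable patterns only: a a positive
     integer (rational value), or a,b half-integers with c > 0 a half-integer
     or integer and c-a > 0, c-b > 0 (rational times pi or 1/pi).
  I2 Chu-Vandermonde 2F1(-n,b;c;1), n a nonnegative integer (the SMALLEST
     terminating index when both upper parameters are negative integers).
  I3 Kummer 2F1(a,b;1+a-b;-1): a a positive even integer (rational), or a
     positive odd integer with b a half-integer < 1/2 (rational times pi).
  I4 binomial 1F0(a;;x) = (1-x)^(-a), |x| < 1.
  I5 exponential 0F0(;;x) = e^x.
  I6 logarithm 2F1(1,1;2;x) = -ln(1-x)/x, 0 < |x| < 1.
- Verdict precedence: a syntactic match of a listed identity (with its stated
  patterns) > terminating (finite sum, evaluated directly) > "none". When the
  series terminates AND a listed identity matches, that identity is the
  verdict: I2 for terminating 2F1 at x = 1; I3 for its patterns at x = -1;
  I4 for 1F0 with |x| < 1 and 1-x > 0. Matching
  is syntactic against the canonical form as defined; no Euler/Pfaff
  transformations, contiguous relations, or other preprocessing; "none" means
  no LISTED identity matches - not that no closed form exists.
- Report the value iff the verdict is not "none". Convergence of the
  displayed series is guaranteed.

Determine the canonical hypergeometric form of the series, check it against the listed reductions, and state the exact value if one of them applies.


The series (x = \frac{1}{2}) is 2F1: upper {-\frac{4}{5}, \frac{1}{3}}, lower {\frac{4}{15}}, prefactor -\frac{5}{2}. Verdict: none - this 2F1 at x = \frac{1}{2} matches no listed pattern, and upper {-\frac{4}{5}, \frac{1}{3}} holds no stopper.

Key step: from the first term -\frac{5}{2}: the running product (C = -5/2) telescopes to a rising factorial.
Term ratio: r(k) = \frac{1}{2} * (k-\frac{4}{5}) (k+\frac{1}{3}) / [(k+\frac{4}{15}) (k+1)] - rational in k, leading ratio \frac{1}{2}; with t_0 = -\frac{5}{2}, classification follows.


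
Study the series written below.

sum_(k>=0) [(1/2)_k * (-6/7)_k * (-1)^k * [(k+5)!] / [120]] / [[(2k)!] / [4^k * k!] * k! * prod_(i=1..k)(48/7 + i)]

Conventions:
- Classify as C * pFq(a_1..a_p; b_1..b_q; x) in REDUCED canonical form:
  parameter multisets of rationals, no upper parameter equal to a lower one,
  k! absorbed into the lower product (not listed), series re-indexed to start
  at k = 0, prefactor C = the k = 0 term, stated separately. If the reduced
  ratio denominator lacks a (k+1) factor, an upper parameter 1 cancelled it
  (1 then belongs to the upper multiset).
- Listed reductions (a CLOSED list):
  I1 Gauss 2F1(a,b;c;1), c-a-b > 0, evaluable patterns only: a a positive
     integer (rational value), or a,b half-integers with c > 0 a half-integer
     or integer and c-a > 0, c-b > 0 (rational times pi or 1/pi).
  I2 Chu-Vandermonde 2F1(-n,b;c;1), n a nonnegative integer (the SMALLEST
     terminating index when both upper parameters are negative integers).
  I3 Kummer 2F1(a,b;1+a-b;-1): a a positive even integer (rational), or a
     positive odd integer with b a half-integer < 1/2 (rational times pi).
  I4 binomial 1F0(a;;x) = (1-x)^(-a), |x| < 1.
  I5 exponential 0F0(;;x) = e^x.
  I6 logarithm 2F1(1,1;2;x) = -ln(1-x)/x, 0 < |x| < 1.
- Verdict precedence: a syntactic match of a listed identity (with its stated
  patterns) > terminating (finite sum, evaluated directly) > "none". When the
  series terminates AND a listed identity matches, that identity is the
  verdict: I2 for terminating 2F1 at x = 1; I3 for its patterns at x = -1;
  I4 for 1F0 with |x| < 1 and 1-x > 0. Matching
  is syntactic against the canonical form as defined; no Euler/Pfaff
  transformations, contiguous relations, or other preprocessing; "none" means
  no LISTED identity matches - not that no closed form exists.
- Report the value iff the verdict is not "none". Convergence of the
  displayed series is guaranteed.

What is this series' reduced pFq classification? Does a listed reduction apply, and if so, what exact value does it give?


With C = 1: the canonical form is 2F1(-6/7, 6; 55/7; -1). Verdict: Kummer (I3) fires (x = -1; c = 55/7 equals 1+a-b for upper {-6/7, 6}: listed pattern). Value: 2788/1715.

Key observation: x = (-1) and the lower (2k)!/(4^k k!) block (prefactor 1) is (1/2)_k.
Consecutive-term ratio: r(k) = (-1) * (k-6/7) (k+6) / [(k+55/7) (k+1)] - rational; roots negated = parameters, x = (-1), C = 1.


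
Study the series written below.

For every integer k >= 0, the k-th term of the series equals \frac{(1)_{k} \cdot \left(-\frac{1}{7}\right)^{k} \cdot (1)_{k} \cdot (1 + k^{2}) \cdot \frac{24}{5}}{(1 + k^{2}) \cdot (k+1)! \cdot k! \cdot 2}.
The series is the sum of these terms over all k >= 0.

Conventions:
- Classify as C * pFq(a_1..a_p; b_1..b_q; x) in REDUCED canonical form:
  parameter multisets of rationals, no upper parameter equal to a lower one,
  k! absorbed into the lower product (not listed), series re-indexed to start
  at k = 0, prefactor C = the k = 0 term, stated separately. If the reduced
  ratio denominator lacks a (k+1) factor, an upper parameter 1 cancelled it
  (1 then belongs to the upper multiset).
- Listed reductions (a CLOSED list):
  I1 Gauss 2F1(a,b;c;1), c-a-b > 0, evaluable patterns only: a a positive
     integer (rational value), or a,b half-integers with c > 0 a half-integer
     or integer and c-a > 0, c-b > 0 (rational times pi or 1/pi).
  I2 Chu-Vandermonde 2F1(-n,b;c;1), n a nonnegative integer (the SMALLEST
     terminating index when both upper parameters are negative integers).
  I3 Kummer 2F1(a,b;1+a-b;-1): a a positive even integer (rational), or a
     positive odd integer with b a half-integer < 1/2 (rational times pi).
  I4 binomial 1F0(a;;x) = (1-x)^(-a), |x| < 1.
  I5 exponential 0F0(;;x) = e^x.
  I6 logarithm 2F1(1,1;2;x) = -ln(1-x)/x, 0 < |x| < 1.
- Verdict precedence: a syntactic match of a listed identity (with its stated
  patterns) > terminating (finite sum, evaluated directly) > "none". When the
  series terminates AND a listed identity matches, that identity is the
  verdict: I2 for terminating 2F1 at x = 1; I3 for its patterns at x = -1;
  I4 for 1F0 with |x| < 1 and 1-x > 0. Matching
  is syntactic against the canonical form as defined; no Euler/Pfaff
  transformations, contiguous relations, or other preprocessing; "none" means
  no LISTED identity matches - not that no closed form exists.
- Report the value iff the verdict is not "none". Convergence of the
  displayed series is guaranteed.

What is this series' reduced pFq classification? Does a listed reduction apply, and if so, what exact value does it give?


x = -\frac{1}{7} here; the reduced form reads 2F1, upper {1, 1}, lower {2}, C = \frac{12}{5}. Verdict (x = -\frac{1}{7}): the I6 logarithm reduction applies (the logarithm: parameters (1,1;2), x = -\frac{1}{7}). Sum: \frac{84}{5} \cdot \ln\left(\frac{8}{7}\right).

The tell: x = -\frac{1}{7} and the constant factors (prefactor 12/5) combine into one prefactor.
Term ratio: r(k) = -\frac{1}{7} * (k+1) (k+1) / [(k+2) (k+1)] ; factor over Q: parameters, x = -\frac{1}{7}, and C = \frac{12}{5}.


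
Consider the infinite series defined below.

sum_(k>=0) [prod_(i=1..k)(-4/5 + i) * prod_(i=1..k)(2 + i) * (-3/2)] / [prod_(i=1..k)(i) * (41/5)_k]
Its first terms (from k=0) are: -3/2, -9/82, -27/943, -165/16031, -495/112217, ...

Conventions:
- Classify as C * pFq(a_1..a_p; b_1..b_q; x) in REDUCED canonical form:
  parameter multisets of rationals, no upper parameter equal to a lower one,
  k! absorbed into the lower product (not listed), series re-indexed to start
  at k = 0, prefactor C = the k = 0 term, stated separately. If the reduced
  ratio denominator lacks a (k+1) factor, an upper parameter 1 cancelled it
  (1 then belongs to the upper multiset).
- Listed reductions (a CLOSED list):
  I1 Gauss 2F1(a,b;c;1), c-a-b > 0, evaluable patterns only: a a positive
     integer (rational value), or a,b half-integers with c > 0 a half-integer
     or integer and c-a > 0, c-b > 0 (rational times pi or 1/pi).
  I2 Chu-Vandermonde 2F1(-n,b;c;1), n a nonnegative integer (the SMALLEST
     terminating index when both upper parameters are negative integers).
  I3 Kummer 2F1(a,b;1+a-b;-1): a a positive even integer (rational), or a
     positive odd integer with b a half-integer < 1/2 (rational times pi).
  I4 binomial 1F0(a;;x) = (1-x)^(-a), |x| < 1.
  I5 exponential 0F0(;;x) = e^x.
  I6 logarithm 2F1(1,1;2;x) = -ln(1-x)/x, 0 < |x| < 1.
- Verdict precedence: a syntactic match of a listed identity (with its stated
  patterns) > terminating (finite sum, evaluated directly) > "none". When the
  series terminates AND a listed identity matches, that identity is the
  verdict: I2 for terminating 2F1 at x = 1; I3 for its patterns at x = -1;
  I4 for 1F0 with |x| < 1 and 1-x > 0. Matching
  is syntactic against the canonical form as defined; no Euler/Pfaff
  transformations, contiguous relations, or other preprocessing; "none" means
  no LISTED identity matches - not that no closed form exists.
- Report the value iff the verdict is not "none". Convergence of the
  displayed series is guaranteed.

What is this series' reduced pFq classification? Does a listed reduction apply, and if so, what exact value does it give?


The tell: x = 1 and the product of the first k integers (C = -3/2, x = 1) is k!.
Consecutive-term ratio: r(k) = 1 * (k+1/5) (k+3) / [(k+41/5) (k+1)] ; factor over Q: parameters, x = 1, and C = -3/2.

Canonical form: C = -3/2 times 2F1 with upper {1/5, 3}, lower {41/5}, x = 1. Verdict: the Gauss summation I1 applies (x = 1: the Gamma ratio telescopes since c-a-b = 5 > 0 and a = 3 in Z>0). Its exact value is -7254/4375.


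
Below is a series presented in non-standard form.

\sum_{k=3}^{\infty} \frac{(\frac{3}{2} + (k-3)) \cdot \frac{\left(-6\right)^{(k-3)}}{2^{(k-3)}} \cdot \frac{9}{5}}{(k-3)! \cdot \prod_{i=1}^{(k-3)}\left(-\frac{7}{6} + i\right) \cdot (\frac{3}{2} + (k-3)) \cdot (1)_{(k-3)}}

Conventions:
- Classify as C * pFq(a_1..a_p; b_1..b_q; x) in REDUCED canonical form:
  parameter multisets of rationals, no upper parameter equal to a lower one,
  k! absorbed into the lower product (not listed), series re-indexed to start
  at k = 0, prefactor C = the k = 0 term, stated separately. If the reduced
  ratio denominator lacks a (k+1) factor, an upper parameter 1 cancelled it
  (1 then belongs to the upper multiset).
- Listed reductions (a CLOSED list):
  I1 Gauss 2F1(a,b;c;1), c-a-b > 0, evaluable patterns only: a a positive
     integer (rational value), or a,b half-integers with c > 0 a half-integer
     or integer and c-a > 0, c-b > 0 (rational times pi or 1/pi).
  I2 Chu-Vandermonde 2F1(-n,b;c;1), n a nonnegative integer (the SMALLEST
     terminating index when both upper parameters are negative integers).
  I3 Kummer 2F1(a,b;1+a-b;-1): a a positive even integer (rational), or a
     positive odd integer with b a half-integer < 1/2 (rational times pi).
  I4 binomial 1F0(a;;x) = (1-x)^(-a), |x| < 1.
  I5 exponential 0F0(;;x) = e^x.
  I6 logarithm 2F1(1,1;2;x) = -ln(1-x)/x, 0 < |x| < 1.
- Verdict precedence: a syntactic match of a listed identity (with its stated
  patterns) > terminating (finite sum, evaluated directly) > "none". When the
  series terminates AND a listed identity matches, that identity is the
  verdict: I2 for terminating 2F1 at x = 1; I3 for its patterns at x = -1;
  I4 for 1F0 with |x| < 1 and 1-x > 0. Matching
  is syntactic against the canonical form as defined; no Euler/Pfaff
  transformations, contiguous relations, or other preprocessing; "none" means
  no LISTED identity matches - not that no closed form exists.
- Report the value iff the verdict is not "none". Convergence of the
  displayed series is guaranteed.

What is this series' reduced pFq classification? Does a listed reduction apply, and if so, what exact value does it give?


Reduced: x = -3, 0F2, upper = {-}, lower = {-\frac{1}{6}, 1}, C = \frac{9}{5}. Verdict: no listed reduction: x = -3 and upper {-} fail every I1-I6 pattern.

The tell: with t_0 = \frac{9}{5}, the factor k + 3/2 cancels (top and bottom), leaving C = 9/5, x = -3.
Consecutive-term ratio: r(k) = -3 * 1 / [(k-\frac{1}{6}) (k+1) (k+1)] - rational in k. x = -3; t_0 = \frac{9}{5}; negate the roots.


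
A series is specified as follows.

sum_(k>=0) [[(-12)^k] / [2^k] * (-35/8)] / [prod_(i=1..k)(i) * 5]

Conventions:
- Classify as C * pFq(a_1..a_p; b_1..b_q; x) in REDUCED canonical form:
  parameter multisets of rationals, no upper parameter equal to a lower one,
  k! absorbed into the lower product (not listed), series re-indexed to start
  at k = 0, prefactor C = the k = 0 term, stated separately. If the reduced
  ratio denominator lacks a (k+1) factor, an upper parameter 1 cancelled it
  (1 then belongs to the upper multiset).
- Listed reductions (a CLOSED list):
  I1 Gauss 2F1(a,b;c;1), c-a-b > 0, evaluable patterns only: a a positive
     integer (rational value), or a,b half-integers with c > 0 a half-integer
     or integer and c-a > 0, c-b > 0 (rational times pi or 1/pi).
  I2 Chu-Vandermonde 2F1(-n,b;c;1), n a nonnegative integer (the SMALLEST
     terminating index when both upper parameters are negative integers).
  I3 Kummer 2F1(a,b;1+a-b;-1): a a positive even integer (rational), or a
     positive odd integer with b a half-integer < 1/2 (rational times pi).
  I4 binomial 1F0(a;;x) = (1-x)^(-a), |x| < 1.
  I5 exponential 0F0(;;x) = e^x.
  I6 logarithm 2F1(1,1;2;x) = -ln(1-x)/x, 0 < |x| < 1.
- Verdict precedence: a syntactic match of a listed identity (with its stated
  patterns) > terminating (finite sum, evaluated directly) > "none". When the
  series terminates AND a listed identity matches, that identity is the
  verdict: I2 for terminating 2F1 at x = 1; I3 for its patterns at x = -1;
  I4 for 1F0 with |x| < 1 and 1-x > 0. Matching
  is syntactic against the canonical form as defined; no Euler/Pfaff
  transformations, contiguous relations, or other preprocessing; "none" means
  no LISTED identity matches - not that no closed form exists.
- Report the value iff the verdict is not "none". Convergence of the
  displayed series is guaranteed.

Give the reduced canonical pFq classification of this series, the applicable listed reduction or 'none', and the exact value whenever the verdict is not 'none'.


The tell: from the first term -7/8: the constant factors (prefactor -7/8) combine into one prefactor.
Step ratio: r(k) = (-6) * 1 / [(k+1)] - rational; roots negated = parameters, x = (-6), C = -7/8.

Reduced: x = -6, 0F0, upper = {-}, lower = {-}, C = -7/8. Verdict: exponential (I5) matches (the 0F0 exponential series at x = -6). Its exact value is (-7/8) * e^(-6).


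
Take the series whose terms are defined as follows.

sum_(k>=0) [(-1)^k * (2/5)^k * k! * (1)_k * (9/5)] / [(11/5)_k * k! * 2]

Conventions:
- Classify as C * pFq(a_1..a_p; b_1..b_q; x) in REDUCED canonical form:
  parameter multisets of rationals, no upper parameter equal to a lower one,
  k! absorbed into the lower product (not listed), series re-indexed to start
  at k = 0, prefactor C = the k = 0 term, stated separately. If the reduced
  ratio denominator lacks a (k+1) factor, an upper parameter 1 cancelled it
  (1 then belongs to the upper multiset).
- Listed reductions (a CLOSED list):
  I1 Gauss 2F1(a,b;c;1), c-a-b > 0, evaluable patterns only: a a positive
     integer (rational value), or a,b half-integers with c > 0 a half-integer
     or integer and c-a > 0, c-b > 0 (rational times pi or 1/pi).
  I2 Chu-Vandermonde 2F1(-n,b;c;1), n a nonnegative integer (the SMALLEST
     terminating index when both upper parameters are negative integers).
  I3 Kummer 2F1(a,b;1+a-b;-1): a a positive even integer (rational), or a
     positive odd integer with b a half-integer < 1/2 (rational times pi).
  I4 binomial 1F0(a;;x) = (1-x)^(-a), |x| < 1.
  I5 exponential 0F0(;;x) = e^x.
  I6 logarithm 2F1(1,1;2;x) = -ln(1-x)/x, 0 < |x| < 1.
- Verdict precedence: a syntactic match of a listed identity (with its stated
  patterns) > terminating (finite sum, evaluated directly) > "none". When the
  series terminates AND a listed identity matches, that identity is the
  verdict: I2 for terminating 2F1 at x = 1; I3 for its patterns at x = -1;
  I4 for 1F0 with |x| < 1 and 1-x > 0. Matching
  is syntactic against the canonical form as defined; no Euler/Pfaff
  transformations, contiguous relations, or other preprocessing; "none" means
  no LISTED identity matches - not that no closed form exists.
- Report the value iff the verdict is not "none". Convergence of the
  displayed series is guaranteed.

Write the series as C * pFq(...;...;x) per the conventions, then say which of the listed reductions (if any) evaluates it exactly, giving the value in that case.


x = -2/5 here; the reduced form reads 2F1, upper {1, 1}, lower {11/5}, C = 9/10. Verdict: none (x = -2/5): each listed identity misses the multisets {1, 1} ; {11/5}.

Structural cue: x = (-2/5) and the constant factors (prefactor 9/10) combine into one prefactor.
Step ratio: r(k) = (-2/5) * (k+1) (k+1) / [(k+11/5) (k+1)] ; factor over Q: parameters, x = (-2/5), and C = 9/10.


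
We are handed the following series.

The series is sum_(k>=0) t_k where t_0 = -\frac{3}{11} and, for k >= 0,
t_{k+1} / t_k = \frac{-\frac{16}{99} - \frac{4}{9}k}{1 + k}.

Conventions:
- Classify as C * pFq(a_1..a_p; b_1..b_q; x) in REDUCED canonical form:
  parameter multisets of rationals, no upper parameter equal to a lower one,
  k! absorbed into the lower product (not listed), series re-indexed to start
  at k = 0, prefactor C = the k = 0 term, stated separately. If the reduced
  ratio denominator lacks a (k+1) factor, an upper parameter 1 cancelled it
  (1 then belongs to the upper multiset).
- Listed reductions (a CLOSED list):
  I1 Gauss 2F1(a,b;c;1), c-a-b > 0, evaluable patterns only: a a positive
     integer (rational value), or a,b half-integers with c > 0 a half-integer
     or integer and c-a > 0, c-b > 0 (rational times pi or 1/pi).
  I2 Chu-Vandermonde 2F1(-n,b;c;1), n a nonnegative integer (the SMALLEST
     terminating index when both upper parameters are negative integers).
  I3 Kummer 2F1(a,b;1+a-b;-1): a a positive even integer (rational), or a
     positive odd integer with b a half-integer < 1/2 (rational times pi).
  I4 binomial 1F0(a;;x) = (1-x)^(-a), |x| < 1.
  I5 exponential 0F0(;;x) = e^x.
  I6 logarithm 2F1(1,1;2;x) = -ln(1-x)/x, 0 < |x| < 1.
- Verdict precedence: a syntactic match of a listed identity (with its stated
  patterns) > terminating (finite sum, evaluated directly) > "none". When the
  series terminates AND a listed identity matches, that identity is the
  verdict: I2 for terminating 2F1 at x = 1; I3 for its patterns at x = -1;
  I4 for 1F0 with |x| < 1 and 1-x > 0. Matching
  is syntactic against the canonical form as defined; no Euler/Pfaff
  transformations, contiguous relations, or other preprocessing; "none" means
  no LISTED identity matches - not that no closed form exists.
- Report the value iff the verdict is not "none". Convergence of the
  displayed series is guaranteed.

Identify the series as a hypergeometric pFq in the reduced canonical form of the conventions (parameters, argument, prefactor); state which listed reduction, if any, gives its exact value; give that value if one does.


Reduced: x = -\frac{4}{9}, 1F0, upper = {\frac{4}{11}}, lower = {-}, C = -\frac{3}{11}. Verdict: this is the binomial series (I4) (the 1F0 binomial series: exponent -4/11, x = -\frac{4}{9}). Its exact value is \left(-\frac{3}{11}\right) \cdot \left(\frac{13}{9}\right)^{-\frac{4}{11}}.

Key observation: from the first term -\frac{3}{11}: the expanded ratio factors over Q; prefactor -3/11, roots give parameters.
Step ratio: r(k) = -\frac{4}{9} * (k+\frac{4}{11}) / [(k+1)] - rational; roots negated = parameters, x = -\frac{4}{9}, C = -\frac{3}{11}.


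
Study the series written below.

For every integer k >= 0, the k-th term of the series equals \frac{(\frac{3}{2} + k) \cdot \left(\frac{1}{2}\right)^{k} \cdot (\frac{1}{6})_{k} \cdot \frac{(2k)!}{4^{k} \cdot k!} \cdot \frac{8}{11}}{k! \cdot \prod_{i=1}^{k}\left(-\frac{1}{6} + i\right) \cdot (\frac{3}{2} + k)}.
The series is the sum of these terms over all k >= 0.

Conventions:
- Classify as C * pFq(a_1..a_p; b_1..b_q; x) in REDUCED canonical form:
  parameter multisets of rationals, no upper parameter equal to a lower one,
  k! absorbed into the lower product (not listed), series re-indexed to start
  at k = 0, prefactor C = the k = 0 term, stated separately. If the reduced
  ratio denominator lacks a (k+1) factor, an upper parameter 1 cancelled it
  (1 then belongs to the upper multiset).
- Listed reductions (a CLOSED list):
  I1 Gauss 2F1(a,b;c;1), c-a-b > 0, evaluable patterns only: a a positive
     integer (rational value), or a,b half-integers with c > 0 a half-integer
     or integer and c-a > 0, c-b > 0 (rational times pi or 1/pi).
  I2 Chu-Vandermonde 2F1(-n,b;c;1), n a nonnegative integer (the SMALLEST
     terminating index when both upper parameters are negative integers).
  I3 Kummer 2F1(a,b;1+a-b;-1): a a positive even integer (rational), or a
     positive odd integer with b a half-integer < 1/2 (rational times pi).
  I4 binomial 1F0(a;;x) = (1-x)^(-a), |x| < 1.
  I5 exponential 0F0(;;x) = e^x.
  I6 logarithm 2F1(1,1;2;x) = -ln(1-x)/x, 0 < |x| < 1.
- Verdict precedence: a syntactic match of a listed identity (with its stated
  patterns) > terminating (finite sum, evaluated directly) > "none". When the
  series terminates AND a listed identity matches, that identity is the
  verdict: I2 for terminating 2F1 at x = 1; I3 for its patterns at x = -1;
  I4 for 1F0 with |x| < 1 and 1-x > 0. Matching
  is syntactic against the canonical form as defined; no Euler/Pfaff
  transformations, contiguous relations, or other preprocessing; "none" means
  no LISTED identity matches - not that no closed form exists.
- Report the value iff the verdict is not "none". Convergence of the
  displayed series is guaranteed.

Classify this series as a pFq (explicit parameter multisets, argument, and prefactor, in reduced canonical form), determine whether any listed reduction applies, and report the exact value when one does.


Prefactor \frac{8}{11}, argument \frac{1}{2}: 2F1 with upper {\frac{1}{6}, \frac{1}{2}} over lower {\frac{5}{6}}. Verdict: none (x = \frac{1}{2}): each listed identity misses the multisets {\frac{1}{6}, \frac{1}{2}} ; {\frac{5}{6}}.

The tell: with t_0 = \frac{8}{11}, k + 3/2 divides numerator and denominator alike; C = 8/11, x = 1/2 after cancelling.
Term ratio: r(k) = \frac{1}{2} * (k+\frac{1}{6}) (k+\frac{1}{2}) / [(k+\frac{5}{6}) (k+1)] - poly over poly, x = \frac{1}{2} from leading terms; C = \frac{8}{11} at k = 0.
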